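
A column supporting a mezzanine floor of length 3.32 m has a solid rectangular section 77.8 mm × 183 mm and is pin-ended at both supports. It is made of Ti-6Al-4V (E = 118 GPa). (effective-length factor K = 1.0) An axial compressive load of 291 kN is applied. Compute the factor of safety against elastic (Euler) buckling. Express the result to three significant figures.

n ≈ 2.61

Buckling occurs about the weak axis: I_min = h·b³/12 with b = 77.8 mm (the shorter side).
I_min = 183×77.8³/12 = 7.181×10^6 mm⁴
I = 7.181×10^6 mm⁴ = 7.181×10^-6 m⁴
Effective length L_e = K·L = 1 × 3.32 = 3.320 m
P_cr = π²EI / L_e² = π² × 118×10⁹ × 7.181×10^-6 / 3.320² = 7.588×10^5 N
Factor of safety n = P_cr / P = 758.78 / 291 = 2.61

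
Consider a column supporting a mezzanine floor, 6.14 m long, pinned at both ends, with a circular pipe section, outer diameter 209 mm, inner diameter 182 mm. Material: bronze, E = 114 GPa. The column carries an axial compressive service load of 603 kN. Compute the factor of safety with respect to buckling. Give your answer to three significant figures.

d_o = 209 mm, d_i = 182 mm
I = π(d_o⁴ − d_i⁴)/64 = π(209⁴ − 182.0⁴)/64 = 3.980×10^7 mm⁴
I = 3.980×10^7 mm⁴ = 3.980×10^-5 m⁴
Effective length L_e = K·L = 1 × 6.14 = 6.140 m
P_cr = π²EI / L_e² = π² × 114×10⁹ × 3.980×10^-5 / 6.140² = 1.188×10^6 N
Factor of safety n = P_cr / P = 1187.9 / 603 = 1.97

n ≈ 1.97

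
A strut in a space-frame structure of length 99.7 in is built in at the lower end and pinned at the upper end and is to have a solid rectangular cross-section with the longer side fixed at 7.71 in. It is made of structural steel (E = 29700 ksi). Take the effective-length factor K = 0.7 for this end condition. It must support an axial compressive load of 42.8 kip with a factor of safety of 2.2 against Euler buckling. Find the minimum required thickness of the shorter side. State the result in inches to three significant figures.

Required P_cr = n·P = 2.2 × 42.8 = 94.16 kip
L_e = K·L = 0.7 × 99.7 = 69.79 in
Required I = P_cr·L_e²/(π²E) = 9.416×10^4 × 69.79² / (π² × 2.97×10^7) = 1.565 in⁴
Rectangle, weak axis: I_min = h·b³/12 with h = 7.71 in fixed  ⇒  b = (12I/h)^(1/3) = 1.35 in

b ≈ 1.35 in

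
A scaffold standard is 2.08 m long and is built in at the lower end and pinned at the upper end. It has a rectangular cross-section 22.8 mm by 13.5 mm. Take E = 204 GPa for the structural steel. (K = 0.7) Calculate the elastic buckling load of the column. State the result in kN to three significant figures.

Buckling occurs about the weak axis: I_min = h·b³/12 with b = 13.5 mm (the shorter side).
I_min = 22.8×13.5³/12 = 4.675×10^3 mm⁴
I = 4.675×10^3 mm⁴ = 4.675×10^-9 m⁴
Effective length L_e = K·L = 0.7 × 2.08 = 1.456 m
P_cr = π²EI / L_e² = π² × 204×10⁹ × 4.675×10^-9 / 1.456² = 4.440×10^3 N

P_cr ≈ 4.44 kN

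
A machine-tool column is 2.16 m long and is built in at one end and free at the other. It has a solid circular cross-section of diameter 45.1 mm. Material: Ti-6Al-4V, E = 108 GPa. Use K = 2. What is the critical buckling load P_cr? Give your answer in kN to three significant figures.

P_cr ≈ 11.6 kN

I = πd⁴/64 = π×45.1⁴/64 = 2.031×10^5 mm⁴
I = 2.031×10^5 mm⁴ = 2.031×10^-7 m⁴
Effective length L_e = K·L = 2 × 2.16 = 4.320 m
P_cr = π²EI / L_e² = π² × 108×10⁹ × 2.031×10^-7 / 4.320² = 1.160×10^4 N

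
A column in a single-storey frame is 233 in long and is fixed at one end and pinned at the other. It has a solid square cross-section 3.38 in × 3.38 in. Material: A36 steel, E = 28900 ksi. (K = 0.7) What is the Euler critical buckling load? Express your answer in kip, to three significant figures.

I = a⁴/12 = 3.38⁴/12 = 10.88 in⁴
Effective length L_e = K·L = 0.7 × 233 = 163.1 in
P_cr = π²EI / L_e² = π² × 28900×10³ × 10.88 / 163.1² = 1.166×10^5 lb

P_cr ≈ 117 kip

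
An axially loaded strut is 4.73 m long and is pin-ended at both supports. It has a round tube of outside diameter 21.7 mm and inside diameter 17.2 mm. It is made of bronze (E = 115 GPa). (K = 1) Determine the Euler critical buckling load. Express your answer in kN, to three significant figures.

d_o = 21.7 mm, d_i = 17.2 mm
I = π(d_o⁴ − d_i⁴)/64 = π(21.7⁴ − 17.20⁴)/64 = 6.588×10^3 mm⁴
I = 6.588×10^3 mm⁴ = 6.588×10^-9 m⁴
Effective length L_e = K·L = 1 × 4.73 = 4.730 m
P_cr = π²EI / L_e² = π² × 115×10⁹ × 6.588×10^-9 / 4.730² = 334.2 N

P_cr ≈ 0.334 kN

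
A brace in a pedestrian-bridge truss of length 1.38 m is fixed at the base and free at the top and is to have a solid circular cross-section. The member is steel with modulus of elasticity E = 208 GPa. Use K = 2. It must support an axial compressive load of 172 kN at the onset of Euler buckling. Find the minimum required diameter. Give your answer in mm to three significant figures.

L_e = K·L = 2 × 1.38 = 2.760 m
Required I = P_cr·L_e²/(π²E) = 1.720×10^5 × 2.760² / (π² × 2.08×10^11) = 6.382×10^-7 m⁴
I_req = 6.382×10^5 mm⁴
Solid circle: I = πd⁴/64  ⇒  d = (64I/π)^(1/4) = (64×6.382×10^5/π)^(1/4) = 60.0 mm

d ≈ 60.0 mm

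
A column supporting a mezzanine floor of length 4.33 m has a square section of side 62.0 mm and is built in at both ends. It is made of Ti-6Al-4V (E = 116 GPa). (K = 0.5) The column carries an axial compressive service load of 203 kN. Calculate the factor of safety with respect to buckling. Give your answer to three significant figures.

I = a⁴/12 = 62.0⁴/12 = 1.231×10^6 mm⁴
I = 1.231×10^6 mm⁴ = 1.231×10^-6 m⁴
Effective length L_e = K·L = 0.5 × 4.33 = 2.165 m
P_cr = π²EI / L_e² = π² × 116×10⁹ × 1.231×10^-6 / 2.165² = 3.008×10^5 N
Factor of safety n = P_cr / P = 300.77 / 203 = 1.48

n ≈ 1.48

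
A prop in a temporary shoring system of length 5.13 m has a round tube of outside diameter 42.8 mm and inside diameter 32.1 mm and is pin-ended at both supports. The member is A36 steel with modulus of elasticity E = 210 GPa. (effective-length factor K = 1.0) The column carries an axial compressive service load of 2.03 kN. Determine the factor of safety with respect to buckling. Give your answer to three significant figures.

n ≈ 4.37

d_o = 42.8 mm, d_i = 32.1 mm
I = π(d_o⁴ − d_i⁴)/64 = π(42.8⁴ − 32.10⁴)/64 = 1.126×10^5 mm⁴
I = 1.126×10^5 mm⁴ = 1.126×10^-7 m⁴
Effective length L_e = K·L = 1 × 5.13 = 5.130 m
P_cr = π²EI / L_e² = π² × 210×10⁹ × 1.126×10^-7 / 5.130² = 8.868×10^3 N
Factor of safety n = P_cr / P = 8.8680 / 2.03 = 4.37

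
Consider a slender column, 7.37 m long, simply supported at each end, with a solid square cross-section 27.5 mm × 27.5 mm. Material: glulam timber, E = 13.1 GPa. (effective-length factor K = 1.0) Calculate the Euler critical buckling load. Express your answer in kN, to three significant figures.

P_cr ≈ 0.113 kN

I = a⁴/12 = 27.5⁴/12 = 4.766×10^4 mm⁴
I = 4.766×10^4 mm⁴ = 4.766×10^-8 m⁴
Effective length L_e = K·L = 1 × 7.37 = 7.370 m
P_cr = π²EI / L_e² = π² × 13.1×10⁹ × 4.766×10^-8 / 7.370² = 113.4 N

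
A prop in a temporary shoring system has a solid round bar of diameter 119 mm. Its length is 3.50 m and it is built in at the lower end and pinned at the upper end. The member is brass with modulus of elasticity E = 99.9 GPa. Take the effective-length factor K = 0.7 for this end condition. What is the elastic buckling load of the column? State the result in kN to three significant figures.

I = πd⁴/64 = π×119⁴/64 = 9.844×10^6 mm⁴
I = 9.844×10^6 mm⁴ = 9.844×10^-6 m⁴
Effective length L_e = K·L = 0.7 × 3.50 = 2.450 m
P_cr = π²EI / L_e² = π² × 99.9×10⁹ × 9.844×10^-6 / 2.450² = 1.617×10^6 N

P_cr ≈ 1620 kN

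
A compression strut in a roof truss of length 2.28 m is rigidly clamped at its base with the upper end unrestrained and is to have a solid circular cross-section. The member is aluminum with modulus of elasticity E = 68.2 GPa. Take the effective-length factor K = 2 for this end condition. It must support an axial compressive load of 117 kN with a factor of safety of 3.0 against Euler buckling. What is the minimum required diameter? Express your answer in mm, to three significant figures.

d ≈ 122 mm

Required P_cr = n·P = 3.0 × 117 = 351.0 kN
L_e = K·L = 2 × 2.28 = 4.560 m
Required I = P_cr·L_e²/(π²E) = 3.510×10^5 × 4.560² / (π² × 6.82×10^10) = 1.084×10^-5 m⁴
I_req = 1.084×10^7 mm⁴
Solid circle: I = πd⁴/64  ⇒  d = (64I/π)^(1/4) = (64×1.084×10^7/π)^(1/4) = 122 mm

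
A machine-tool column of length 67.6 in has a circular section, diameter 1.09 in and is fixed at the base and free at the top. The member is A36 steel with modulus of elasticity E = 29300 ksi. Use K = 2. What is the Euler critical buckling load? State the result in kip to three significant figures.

P_cr ≈ 1.10 kip

I = πd⁴/64 = π×1.09⁴/64 = 6.929×10^-2 in⁴
Effective length L_e = K·L = 2 × 67.6 = 135.2 in
P_cr = π²EI / L_e² = π² × 29300×10³ × 6.929×10^-2 / 135.2² = 1.096×10^3 lb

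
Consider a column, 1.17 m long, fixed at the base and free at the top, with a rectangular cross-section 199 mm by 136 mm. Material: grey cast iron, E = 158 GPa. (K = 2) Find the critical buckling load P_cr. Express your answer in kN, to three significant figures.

P_cr ≈ 11900 kN

Buckling occurs about the weak axis: I_min = h·b³/12 with b = 136 mm (the shorter side).
I_min = 199×136³/12 = 4.171×10^7 mm⁴
I = 4.171×10^7 mm⁴ = 4.171×10^-5 m⁴
Effective length L_e = K·L = 2 × 1.17 = 2.340 m
P_cr = π²EI / L_e² = π² × 158×10⁹ × 4.171×10^-5 / 2.340² = 1.188×10^7 N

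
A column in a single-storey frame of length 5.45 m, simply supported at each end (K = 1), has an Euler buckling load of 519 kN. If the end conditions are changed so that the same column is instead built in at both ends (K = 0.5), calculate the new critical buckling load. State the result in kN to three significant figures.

P_cr ≈ 2080 kN

P_cr ∝ 1/K², so P_cr,new = P_cr,old × (K_old/K_new)² = 519 × (1/0.5)²
= 519 × 4.000 = 2080 kN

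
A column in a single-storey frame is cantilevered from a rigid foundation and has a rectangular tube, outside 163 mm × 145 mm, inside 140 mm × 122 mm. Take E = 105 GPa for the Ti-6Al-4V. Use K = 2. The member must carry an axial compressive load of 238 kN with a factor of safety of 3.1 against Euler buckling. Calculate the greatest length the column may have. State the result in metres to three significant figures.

L_max ≈ 2.66 m

Weak-axis I_min = (h_o·b_o³ − h_i·b_i³)/12 with b_o = 145, b_i = 122.0 mm (shorter outer/inner sides).
I_min = (163×145³ − 140.0×122.0³)/12 = 2.023×10^7 mm⁴
I = 2.023×10^-5 m⁴
Required critical load P_cr = n·P = 3.1 × 238 = 737.8 kN = 7.378×10^5 N
From P_cr = π²EI/(K·L)²:  L = (1/K)·√(π²EI/P_cr) = (1/2)·√(π²×1.05×10^11×2.023×10^-5/7.378×10^5)
L = 2.66 m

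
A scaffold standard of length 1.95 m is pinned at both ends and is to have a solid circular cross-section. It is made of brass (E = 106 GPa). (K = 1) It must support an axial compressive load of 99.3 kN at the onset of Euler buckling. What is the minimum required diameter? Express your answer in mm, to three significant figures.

d ≈ 52.1 mm

L_e = K·L = 1 × 1.95 = 1.950 m
Required I = P_cr·L_e²/(π²E) = 9.930×10^4 × 1.950² / (π² × 1.06×10^11) = 3.609×10^-7 m⁴
I_req = 3.609×10^5 mm⁴
Solid circle: I = πd⁴/64  ⇒  d = (64I/π)^(1/4) = (64×3.609×10^5/π)^(1/4) = 52.1 mm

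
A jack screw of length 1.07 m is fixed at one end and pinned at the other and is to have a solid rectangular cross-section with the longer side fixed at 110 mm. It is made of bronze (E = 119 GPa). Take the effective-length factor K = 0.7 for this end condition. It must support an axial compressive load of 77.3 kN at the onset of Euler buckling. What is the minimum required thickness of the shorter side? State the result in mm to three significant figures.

L_e = K·L = 0.7 × 1.07 = 0.7490 m
Required I = P_cr·L_e²/(π²E) = 7.730×10^4 × 0.7490² / (π² × 1.19×10^11) = 3.692×10^-8 m⁴
I_req = 3.692×10^4 mm⁴
Rectangle, weak axis: I_min = h·b³/12 with h = 110 mm fixed  ⇒  b = (12I/h)^(1/3) = 15.9 mm

b ≈ 15.9 mm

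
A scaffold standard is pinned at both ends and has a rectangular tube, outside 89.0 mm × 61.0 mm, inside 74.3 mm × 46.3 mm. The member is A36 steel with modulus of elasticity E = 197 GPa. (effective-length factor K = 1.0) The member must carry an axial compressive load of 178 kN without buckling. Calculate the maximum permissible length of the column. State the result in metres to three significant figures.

Weak-axis I_min = (h_o·b_o³ − h_i·b_i³)/12 with b_o = 61.0, b_i = 46.30 mm (shorter outer/inner sides).
I_min = (89.0×61.0³ − 74.30×46.30³)/12 = 1.069×10^6 mm⁴
I = 1.069×10^-6 m⁴
At the buckling limit P_cr = P = 1.780×10^5 N
From P_cr = π²EI/(K·L)²:  L = (1/K)·√(π²EI/P_cr) = (1/1)·√(π²×1.97×10^11×1.069×10^-6/1.780×10^5)
L = 3.42 m

L_max ≈ 3.42 m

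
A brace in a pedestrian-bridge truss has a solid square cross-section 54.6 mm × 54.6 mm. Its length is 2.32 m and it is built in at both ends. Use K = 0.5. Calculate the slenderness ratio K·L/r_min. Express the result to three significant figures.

I = a⁴/12 = 54.6⁴/12 = 7.406×10^5 mm⁴
A = 2.981×10^3 mm²;  r_min = √(I/A) = √(7.406×10^5/2.981×10^3) = 15.76 mm
L_e = K·L = 0.5 × 2.32 m = 1.160 m = 1160.0 mm
λ = L_e / r_min = 1160.0 / 15.76 = 73.6

λ ≈ 73.6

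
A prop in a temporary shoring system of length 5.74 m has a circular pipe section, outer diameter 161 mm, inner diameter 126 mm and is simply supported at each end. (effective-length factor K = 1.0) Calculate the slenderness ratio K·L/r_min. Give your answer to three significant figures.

d_o = 161 mm, d_i = 126 mm
I = π(d_o⁴ − d_i⁴)/64 = π(161⁴ − 126.0⁴)/64 = 2.061×10^7 mm⁴
A = 7.889×10^3 mm²;  r_min = √(I/A) = √(2.061×10^7/7.889×10^3) = 51.11 mm
L_e = K·L = 1 × 5.74 m = 5.740 m = 5740.0 mm
λ = L_e / r_min = 5740.0 / 51.11 = 112

λ ≈ 112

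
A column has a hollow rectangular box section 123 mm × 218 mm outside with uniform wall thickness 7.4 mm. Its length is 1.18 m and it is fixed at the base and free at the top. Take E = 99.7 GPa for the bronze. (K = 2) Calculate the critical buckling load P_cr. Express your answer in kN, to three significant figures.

Inner dimensions: h_i = 218 − 2×7.4 = 203.2 mm, b_i = 123 − 2×7.4 = 108.2 mm
Weak-axis I_min = (h_o·b_o³ − h_i·b_i³)/12 with b_o = 123, b_i = 108.2 mm (shorter outer/inner sides).
I_min = (218×123³ − 203.2×108.2³)/12 = 1.236×10^7 mm⁴
I = 1.236×10^7 mm⁴ = 1.236×10^-5 m⁴
Effective length L_e = K·L = 2 × 1.18 = 2.360 m
P_cr = π²EI / L_e² = π² × 99.7×10⁹ × 1.236×10^-5 / 2.360² = 2.183×10^6 N

P_cr ≈ 2180 kN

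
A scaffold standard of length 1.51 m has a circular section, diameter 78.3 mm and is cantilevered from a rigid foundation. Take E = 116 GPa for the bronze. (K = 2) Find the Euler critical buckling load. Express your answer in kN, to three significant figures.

P_cr ≈ 232 kN

I = πd⁴/64 = π×78.3⁴/64 = 1.845×10^6 mm⁴
I = 1.845×10^6 mm⁴ = 1.845×10^-6 m⁴
Effective length L_e = K·L = 2 × 1.51 = 3.020 m
P_cr = π²EI / L_e² = π² × 116×10⁹ × 1.845×10^-6 / 3.020² = 2.316×10^5 N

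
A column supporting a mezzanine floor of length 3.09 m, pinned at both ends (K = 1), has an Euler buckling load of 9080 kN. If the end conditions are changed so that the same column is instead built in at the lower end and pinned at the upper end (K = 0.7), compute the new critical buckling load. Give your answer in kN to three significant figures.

P_cr ∝ 1/K², so P_cr,new = P_cr,old × (K_old/K_new)² = 9080 × (1/0.7)²
= 9080 × 2.041 = 18500 kN

P_cr ≈ 18500 kN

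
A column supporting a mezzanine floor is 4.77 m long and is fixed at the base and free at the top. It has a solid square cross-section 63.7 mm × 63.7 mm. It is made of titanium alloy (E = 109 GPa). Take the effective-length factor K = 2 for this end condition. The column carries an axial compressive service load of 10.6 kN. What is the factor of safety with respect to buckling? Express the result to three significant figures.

n ≈ 1.53

I = a⁴/12 = 63.7⁴/12 = 1.372×10^6 mm⁴
I = 1.372×10^6 mm⁴ = 1.372×10^-6 m⁴
Effective length L_e = K·L = 2 × 4.77 = 9.540 m
P_cr = π²EI / L_e² = π² × 109×10⁹ × 1.372×10^-6 / 9.540² = 1.622×10^4 N
Factor of safety n = P_cr / P = 16.218 / 10.6 = 1.53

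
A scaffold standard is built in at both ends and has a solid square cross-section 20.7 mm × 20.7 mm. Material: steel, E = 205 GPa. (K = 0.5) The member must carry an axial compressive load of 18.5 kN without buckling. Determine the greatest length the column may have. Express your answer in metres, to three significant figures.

I = a⁴/12 = 20.7⁴/12 = 1.530×10^4 mm⁴
I = 1.530×10^-8 m⁴
At the buckling limit P_cr = P = 1.850×10^4 N
From P_cr = π²EI/(K·L)²:  L = (1/K)·√(π²EI/P_cr) = (1/0.5)·√(π²×2.05×10^11×1.530×10^-8/1.850×10^4)
L = 2.59 m

L_max ≈ 2.59 m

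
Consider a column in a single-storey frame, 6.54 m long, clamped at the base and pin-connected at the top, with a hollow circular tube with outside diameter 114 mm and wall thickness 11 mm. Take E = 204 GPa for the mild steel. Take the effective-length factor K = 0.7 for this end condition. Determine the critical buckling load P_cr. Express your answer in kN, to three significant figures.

P_cr ≈ 459 kN

Inner diameter d_i = 114 − 2×11 = 92.00 mm
I = π(d_o⁴ − d_i⁴)/64 = π(114⁴ − 92.00⁴)/64 = 4.774×10^6 mm⁴
I = 4.774×10^6 mm⁴ = 4.774×10^-6 m⁴
Effective length L_e = K·L = 0.7 × 6.54 = 4.578 m
P_cr = π²EI / L_e² = π² × 204×10⁹ × 4.774×10^-6 / 4.578² = 4.586×10^5 N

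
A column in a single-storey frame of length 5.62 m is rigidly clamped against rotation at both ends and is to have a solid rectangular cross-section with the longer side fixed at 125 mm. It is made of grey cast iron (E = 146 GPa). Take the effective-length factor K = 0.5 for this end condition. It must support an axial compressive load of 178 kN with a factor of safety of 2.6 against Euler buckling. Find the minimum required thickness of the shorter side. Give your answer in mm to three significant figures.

Required P_cr = n·P = 2.6 × 178 = 462.8 kN
L_e = K·L = 0.5 × 5.62 = 2.810 m
Required I = P_cr·L_e²/(π²E) = 4.628×10^5 × 2.810² / (π² × 1.46×10^11) = 2.536×10^-6 m⁴
I_req = 2.536×10^6 mm⁴
Rectangle, weak axis: I_min = h·b³/12 with h = 125 mm fixed  ⇒  b = (12I/h)^(1/3) = 62.4 mm

b ≈ 62.4 mm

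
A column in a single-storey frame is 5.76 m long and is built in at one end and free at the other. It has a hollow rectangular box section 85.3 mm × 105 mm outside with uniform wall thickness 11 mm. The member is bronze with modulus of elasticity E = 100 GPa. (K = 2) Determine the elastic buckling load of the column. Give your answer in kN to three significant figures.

Inner dimensions: h_i = 105 − 2×11 = 83.00 mm, b_i = 85.3 − 2×11 = 63.30 mm
Weak-axis I_min = (h_o·b_o³ − h_i·b_i³)/12 with b_o = 85.3, b_i = 63.30 mm (shorter outer/inner sides).
I_min = (105×85.3³ − 83.00×63.30³)/12 = 3.676×10^6 mm⁴
I = 3.676×10^6 mm⁴ = 3.676×10^-6 m⁴
Effective length L_e = K·L = 2 × 5.76 = 11.52 m
P_cr = π²EI / L_e² = π² × 100×10⁹ × 3.676×10^-6 / 11.52² = 2.734×10^4 N

P_cr ≈ 27.3 kN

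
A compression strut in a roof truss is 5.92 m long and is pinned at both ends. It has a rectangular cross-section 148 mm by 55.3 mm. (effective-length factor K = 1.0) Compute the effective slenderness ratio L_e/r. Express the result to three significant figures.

For a rectangle r_min = b/√12 = 55.3/√12 = 15.96 mm
L_e = K·L = 1 × 5.92 m = 5.920 m = 5920.0 mm
λ = L_e / r_min = 5920.0 / 15.96 = 371

λ ≈ 371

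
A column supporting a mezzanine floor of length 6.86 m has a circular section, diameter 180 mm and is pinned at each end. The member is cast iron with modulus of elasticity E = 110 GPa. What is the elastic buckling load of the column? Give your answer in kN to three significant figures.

I = πd⁴/64 = π×180⁴/64 = 5.153×10^7 mm⁴
I = 5.153×10^7 mm⁴ = 5.153×10^-5 m⁴
Effective length L_e = K·L = 1 × 6.86 = 6.860 m
P_cr = π²EI / L_e² = π² × 110×10⁹ × 5.153×10^-5 / 6.860² = 1.189×10^6 N

P_cr ≈ 1190 kN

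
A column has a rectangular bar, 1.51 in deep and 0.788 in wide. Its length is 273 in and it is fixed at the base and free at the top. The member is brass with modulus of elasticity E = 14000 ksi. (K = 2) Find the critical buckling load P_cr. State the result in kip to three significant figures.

P_cr ≈ 0.0285 kip

Buckling occurs about the weak axis: I_min = h·b³/12 with b = 0.788 in (the shorter side).
I_min = 1.51×0.788³/12 = 6.157×10^-2 in⁴
Effective length L_e = K·L = 2 × 273 = 546.0 in
P_cr = π²EI / L_e² = π² × 14000×10³ × 6.157×10^-2 / 546.0² = 28.54 lb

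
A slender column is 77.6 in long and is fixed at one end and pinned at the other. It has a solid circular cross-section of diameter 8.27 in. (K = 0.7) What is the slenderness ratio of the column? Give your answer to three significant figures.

λ ≈ 26.3

I = πd⁴/64 = π×8.27⁴/64 = 229.6 in⁴
A = 53.72 in²;  r_min = √(I/A) = √(229.6/53.72) = 2.068 in
L_e = K·L = 0.7 × 77.6 = 54.32 in
λ = L_e / r_min = 54.320 / 2.068 = 26.3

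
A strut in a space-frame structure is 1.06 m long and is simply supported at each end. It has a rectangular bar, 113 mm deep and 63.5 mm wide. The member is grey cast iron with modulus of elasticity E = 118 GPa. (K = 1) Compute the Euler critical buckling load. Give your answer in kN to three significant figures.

P_cr ≈ 2500 kN

Buckling occurs about the weak axis: I_min = h·b³/12 with b = 63.5 mm (the shorter side).
I_min = 113×63.5³/12 = 2.411×10^6 mm⁴
I = 2.411×10^6 mm⁴ = 2.411×10^-6 m⁴
Effective length L_e = K·L = 1 × 1.06 = 1.060 m
P_cr = π²EI / L_e² = π² × 118×10⁹ × 2.411×10^-6 / 1.060² = 2.499×10^6 N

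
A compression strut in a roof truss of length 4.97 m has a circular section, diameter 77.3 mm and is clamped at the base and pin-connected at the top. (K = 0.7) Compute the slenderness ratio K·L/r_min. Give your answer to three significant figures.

I = πd⁴/64 = π×77.3⁴/64 = 1.753×10^6 mm⁴
A = 4.693×10^3 mm²;  r_min = √(I/A) = √(1.753×10^6/4.693×10^3) = 19.32 mm
L_e = K·L = 0.7 × 4.97 m = 3.479 m = 3479.0 mm
λ = L_e / r_min = 3479.0 / 19.32 = 180

λ ≈ 180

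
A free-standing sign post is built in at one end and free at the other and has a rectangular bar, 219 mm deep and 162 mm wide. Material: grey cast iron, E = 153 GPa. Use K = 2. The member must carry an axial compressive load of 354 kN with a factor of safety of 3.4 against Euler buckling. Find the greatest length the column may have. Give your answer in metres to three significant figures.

L_max ≈ 4.93 m

Buckling occurs about the weak axis: I_min = h·b³/12 with b = 162 mm (the shorter side).
I_min = 219×162³/12 = 7.759×10^7 mm⁴
I = 7.759×10^-5 m⁴
Required critical load P_cr = n·P = 3.4 × 354 = 1204 kN = 1.204×10^6 N
From P_cr = π²EI/(K·L)²:  L = (1/K)·√(π²EI/P_cr) = (1/2)·√(π²×1.53×10^11×7.759×10^-5/1.204×10^6)
L = 4.93 m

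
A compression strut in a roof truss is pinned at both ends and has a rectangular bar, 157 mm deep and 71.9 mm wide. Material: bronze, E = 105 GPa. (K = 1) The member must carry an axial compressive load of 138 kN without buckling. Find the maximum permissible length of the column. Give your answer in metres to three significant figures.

L_max ≈ 6.04 m

Buckling occurs about the weak axis: I_min = h·b³/12 with b = 71.9 mm (the shorter side).
I_min = 157×71.9³/12 = 4.863×10^6 mm⁴
I = 4.863×10^-6 m⁴
At the buckling limit P_cr = P = 1.380×10^5 N
From P_cr = π²EI/(K·L)²:  L = (1/K)·√(π²EI/P_cr) = (1/1)·√(π²×1.05×10^11×4.863×10^-6/1.380×10^5)
L = 6.04 m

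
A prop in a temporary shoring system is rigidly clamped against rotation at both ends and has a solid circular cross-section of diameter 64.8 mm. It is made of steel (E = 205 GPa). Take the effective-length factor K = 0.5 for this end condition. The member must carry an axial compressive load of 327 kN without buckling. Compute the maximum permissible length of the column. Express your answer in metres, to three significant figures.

L_max ≈ 4.63 m

I = πd⁴/64 = π×64.8⁴/64 = 8.655×10^5 mm⁴
I = 8.655×10^-7 m⁴
At the buckling limit P_cr = P = 3.270×10^5 N
From P_cr = π²EI/(K·L)²:  L = (1/K)·√(π²EI/P_cr) = (1/0.5)·√(π²×2.05×10^11×8.655×10^-7/3.270×10^5)
L = 4.63 m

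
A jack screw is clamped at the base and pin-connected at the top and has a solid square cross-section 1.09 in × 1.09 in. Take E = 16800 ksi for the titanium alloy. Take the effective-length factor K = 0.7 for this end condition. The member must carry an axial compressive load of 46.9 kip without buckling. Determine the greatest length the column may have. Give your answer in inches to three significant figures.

L_max ≈ 29.1 in

I = a⁴/12 = 1.09⁴/12 = 0.1176 in⁴
At the buckling limit P_cr = P = 4.690×10^4 lb
From P_cr = π²EI/(K·L)²:  L = (1/K)·√(π²EI/P_cr) = (1/0.7)·√(π²×1.68×10^7×0.1176/4.690×10^4)
L = 29.1 in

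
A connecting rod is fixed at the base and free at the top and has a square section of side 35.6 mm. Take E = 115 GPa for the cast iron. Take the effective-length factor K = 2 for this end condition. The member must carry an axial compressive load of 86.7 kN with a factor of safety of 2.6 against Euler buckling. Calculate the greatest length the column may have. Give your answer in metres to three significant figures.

L_max ≈ 0.410 m

I = a⁴/12 = 35.6⁴/12 = 1.339×10^5 mm⁴
I = 1.339×10^-7 m⁴
Required critical load P_cr = n·P = 2.6 × 86.7 = 225.4 kN = 2.254×10^5 N
From P_cr = π²EI/(K·L)²:  L = (1/K)·√(π²EI/P_cr) = (1/2)·√(π²×1.15×10^11×1.339×10^-7/2.254×10^5)
L = 0.410 m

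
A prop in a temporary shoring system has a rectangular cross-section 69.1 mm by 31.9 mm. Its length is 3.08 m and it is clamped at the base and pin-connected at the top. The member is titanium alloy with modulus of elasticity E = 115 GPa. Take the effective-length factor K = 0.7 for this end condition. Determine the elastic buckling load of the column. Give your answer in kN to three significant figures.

Buckling occurs about the weak axis: I_min = h·b³/12 with b = 31.9 mm (the shorter side).
I_min = 69.1×31.9³/12 = 1.869×10^5 mm⁴
I = 1.869×10^5 mm⁴ = 1.869×10^-7 m⁴
Effective length L_e = K·L = 0.7 × 3.08 = 2.156 m
P_cr = π²EI / L_e² = π² × 115×10⁹ × 1.869×10^-7 / 2.156² = 4.564×10^4 N

P_cr ≈ 45.6 kN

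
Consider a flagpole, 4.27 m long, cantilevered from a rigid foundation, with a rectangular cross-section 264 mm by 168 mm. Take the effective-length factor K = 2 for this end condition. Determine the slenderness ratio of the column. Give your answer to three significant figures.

λ ≈ 176

Buckling occurs about the weak axis: I_min = h·b³/12 with b = 168 mm (the shorter side).
I_min = 264×168³/12 = 1.043×10^8 mm⁴
A = 4.435×10^4 mm²;  r_min = √(I/A) = √(1.043×10^8/4.435×10^4) = 48.50 mm
L_e = K·L = 2 × 4.27 m = 8.540 m = 8540.0 mm
λ = L_e / r_min = 8540.0 / 48.50 = 176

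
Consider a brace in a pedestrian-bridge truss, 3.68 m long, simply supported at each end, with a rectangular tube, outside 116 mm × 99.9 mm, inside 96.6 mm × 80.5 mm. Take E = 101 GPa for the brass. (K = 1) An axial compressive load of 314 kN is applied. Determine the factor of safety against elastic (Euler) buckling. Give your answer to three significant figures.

n ≈ 1.27

Weak-axis I_min = (h_o·b_o³ − h_i·b_i³)/12 with b_o = 99.9, b_i = 80.50 mm (shorter outer/inner sides).
I_min = (116×99.9³ − 96.60×80.50³)/12 = 5.438×10^6 mm⁴
I = 5.438×10^6 mm⁴ = 5.438×10^-6 m⁴
Effective length L_e = K·L = 1 × 3.68 = 3.680 m
P_cr = π²EI / L_e² = π² × 101×10⁹ × 5.438×10^-6 / 3.680² = 4.003×10^5 N
Factor of safety n = P_cr / P = 400.31 / 314 = 1.27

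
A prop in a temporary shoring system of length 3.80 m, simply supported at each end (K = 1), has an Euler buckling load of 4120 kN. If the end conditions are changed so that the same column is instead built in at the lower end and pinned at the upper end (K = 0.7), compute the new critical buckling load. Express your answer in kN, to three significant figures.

P_cr ≈ 8410 kN

P_cr ∝ 1/K², so P_cr,new = P_cr,old × (K_old/K_new)² = 4120 × (1/0.7)²
= 4120 × 2.041 = 8410 kN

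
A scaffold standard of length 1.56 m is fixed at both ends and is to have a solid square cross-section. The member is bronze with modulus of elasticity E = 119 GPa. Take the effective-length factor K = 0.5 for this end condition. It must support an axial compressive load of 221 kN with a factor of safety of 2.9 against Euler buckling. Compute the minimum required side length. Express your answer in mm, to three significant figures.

a ≈ 44.7 mm

Required P_cr = n·P = 2.9 × 221 = 640.9 kN
L_e = K·L = 0.5 × 1.56 = 0.7800 m
Required I = P_cr·L_e²/(π²E) = 6.409×10^5 × 0.7800² / (π² × 1.19×10^11) = 3.320×10^-7 m⁴
I_req = 3.320×10^5 mm⁴
Solid square: I = a⁴/12  ⇒  a = (12I)^(1/4) = (12×3.320×10^5)^(1/4) = 44.7 mm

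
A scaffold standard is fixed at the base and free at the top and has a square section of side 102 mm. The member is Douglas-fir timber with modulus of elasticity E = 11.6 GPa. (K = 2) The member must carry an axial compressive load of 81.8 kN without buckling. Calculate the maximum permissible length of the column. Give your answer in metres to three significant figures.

L_max ≈ 1.78 m

I = a⁴/12 = 102⁴/12 = 9.020×10^6 mm⁴
I = 9.020×10^-6 m⁴
At the buckling limit P_cr = P = 8.180×10^4 N
From P_cr = π²EI/(K·L)²:  L = (1/K)·√(π²EI/P_cr) = (1/2)·√(π²×1.16×10^10×9.020×10^-6/8.180×10^4)
L = 1.78 m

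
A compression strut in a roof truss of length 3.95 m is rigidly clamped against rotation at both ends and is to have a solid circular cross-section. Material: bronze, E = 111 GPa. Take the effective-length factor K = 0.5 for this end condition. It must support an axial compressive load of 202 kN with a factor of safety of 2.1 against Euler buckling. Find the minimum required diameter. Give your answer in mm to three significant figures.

Required P_cr = n·P = 2.1 × 202 = 424.2 kN
L_e = K·L = 0.5 × 3.95 = 1.975 m
Required I = P_cr·L_e²/(π²E) = 4.242×10^5 × 1.975² / (π² × 1.11×10^11) = 1.510×10^-6 m⁴
I_req = 1.510×10^6 mm⁴
Solid circle: I = πd⁴/64  ⇒  d = (64I/π)^(1/4) = (64×1.510×10^6/π)^(1/4) = 74.5 mm

d ≈ 74.5 mm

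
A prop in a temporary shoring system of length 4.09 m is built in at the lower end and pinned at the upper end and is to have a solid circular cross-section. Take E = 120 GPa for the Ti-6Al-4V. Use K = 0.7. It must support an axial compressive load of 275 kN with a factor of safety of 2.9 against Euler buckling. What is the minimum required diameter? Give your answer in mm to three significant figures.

Required P_cr = n·P = 2.9 × 275 = 797.5 kN
L_e = K·L = 0.7 × 4.09 = 2.863 m
Required I = P_cr·L_e²/(π²E) = 7.975×10^5 × 2.863² / (π² × 1.20×10^11) = 5.519×10^-6 m⁴
I_req = 5.519×10^6 mm⁴
Solid circle: I = πd⁴/64  ⇒  d = (64I/π)^(1/4) = (64×5.519×10^6/π)^(1/4) = 103 mm

d ≈ 103 mm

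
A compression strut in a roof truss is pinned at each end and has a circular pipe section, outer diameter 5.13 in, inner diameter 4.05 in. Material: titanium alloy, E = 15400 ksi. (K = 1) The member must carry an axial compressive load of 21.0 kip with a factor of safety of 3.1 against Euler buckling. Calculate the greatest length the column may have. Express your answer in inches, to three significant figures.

L_max ≈ 220 in

d_o = 5.13 in, d_i = 4.05 in
I = π(d_o⁴ − d_i⁴)/64 = π(5.13⁴ − 4.050⁴)/64 = 20.79 in⁴
Required critical load P_cr = n·P = 3.1 × 21.0 = 65.10 kip = 6.510×10^4 lb
From P_cr = π²EI/(K·L)²:  L = (1/K)·√(π²EI/P_cr) = (1/1)·√(π²×1.54×10^7×20.79/6.510×10^4)
L = 220 in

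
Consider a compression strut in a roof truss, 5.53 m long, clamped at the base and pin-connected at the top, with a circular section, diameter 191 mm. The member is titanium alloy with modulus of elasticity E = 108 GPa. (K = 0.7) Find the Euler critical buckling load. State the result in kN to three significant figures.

P_cr ≈ 4650 kN

I = πd⁴/64 = π×191⁴/64 = 6.533×10^7 mm⁴
I = 6.533×10^7 mm⁴ = 6.533×10^-5 m⁴
Effective length L_e = K·L = 0.7 × 5.53 = 3.871 m
P_cr = π²EI / L_e² = π² × 108×10⁹ × 6.533×10^-5 / 3.871² = 4.647×10^6 N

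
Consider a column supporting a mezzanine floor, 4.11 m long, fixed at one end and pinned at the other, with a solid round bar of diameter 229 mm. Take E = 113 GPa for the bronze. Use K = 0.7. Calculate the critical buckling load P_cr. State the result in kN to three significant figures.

P_cr ≈ 18200 kN

I = πd⁴/64 = π×229⁴/64 = 1.350×10^8 mm⁴
I = 1.350×10^8 mm⁴ = 1.350×10^-4 m⁴
Effective length L_e = K·L = 0.7 × 4.11 = 2.877 m
P_cr = π²EI / L_e² = π² × 113×10⁹ × 1.350×10^-4 / 2.877² = 1.819×10^7 N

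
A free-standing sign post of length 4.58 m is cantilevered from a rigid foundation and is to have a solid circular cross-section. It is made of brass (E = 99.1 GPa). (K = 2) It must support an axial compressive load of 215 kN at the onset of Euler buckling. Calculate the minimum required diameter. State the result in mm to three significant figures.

d ≈ 139 mm

L_e = K·L = 2 × 4.58 = 9.160 m
Required I = P_cr·L_e²/(π²E) = 2.150×10^5 × 9.160² / (π² × 9.91×10^10) = 1.844×10^-5 m⁴
I_req = 1.844×10^7 mm⁴
Solid circle: I = πd⁴/64  ⇒  d = (64I/π)^(1/4) = (64×1.844×10^7/π)^(1/4) = 139 mm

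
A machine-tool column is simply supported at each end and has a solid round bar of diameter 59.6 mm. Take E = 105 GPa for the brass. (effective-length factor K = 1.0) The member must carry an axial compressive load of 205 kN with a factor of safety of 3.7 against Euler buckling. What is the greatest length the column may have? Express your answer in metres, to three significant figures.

L_max ≈ 0.920 m

I = πd⁴/64 = π×59.6⁴/64 = 6.194×10^5 mm⁴
I = 6.194×10^-7 m⁴
Required critical load P_cr = n·P = 3.7 × 205 = 758.5 kN = 7.585×10^5 N
From P_cr = π²EI/(K·L)²:  L = (1/K)·√(π²EI/P_cr) = (1/1)·√(π²×1.05×10^11×6.194×10^-7/7.585×10^5)
L = 0.920 m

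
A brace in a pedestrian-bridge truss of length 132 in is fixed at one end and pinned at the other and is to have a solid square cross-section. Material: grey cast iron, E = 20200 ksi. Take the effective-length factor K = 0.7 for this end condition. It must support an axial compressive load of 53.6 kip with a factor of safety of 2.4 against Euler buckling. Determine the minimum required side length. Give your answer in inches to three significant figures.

Required P_cr = n·P = 2.4 × 53.6 = 128.6 kip
L_e = K·L = 0.7 × 132 = 92.40 in
Required I = P_cr·L_e²/(π²E) = 1.286×10^5 × 92.40² / (π² × 2.02×10^7) = 5.509 in⁴
Solid square: I = a⁴/12  ⇒  a = (12I)^(1/4) = (12×5.509)^(1/4) = 2.85 in

a ≈ 2.85 in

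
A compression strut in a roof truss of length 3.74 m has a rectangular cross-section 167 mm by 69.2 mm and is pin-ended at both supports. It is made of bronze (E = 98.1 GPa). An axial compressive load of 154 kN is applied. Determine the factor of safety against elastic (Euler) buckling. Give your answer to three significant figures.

Buckling occurs about the weak axis: I_min = h·b³/12 with b = 69.2 mm (the shorter side).
I_min = 167×69.2³/12 = 4.612×10^6 mm⁴
I = 4.612×10^6 mm⁴ = 4.612×10^-6 m⁴
Effective length L_e = K·L = 1 × 3.74 = 3.740 m
P_cr = π²EI / L_e² = π² × 98.1×10⁹ × 4.612×10^-6 / 3.740² = 3.192×10^5 N
Factor of safety n = P_cr / P = 319.21 / 154 = 2.07

n ≈ 2.07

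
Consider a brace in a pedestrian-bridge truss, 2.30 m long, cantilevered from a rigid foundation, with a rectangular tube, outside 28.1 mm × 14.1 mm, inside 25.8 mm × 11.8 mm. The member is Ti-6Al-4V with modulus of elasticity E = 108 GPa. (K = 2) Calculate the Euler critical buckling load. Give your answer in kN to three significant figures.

Weak-axis I_min = (h_o·b_o³ − h_i·b_i³)/12 with b_o = 14.1, b_i = 11.80 mm (shorter outer/inner sides).
I_min = (28.1×14.1³ − 25.80×11.80³)/12 = 3.032×10^3 mm⁴
I = 3.032×10^3 mm⁴ = 3.032×10^-9 m⁴
Effective length L_e = K·L = 2 × 2.30 = 4.600 m
P_cr = π²EI / L_e² = π² × 108×10⁹ × 3.032×10^-9 / 4.600² = 152.7 N

P_cr ≈ 0.153 kN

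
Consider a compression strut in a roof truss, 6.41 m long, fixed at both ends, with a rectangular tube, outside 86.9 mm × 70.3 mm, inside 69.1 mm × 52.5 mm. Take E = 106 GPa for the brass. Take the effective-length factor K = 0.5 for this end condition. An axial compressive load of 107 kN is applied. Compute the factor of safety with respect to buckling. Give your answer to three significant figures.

n ≈ 1.60

Weak-axis I_min = (h_o·b_o³ − h_i·b_i³)/12 with b_o = 70.3, b_i = 52.50 mm (shorter outer/inner sides).
I_min = (86.9×70.3³ − 69.10×52.50³)/12 = 1.683×10^6 mm⁴
I = 1.683×10^6 mm⁴ = 1.683×10^-6 m⁴
Effective length L_e = K·L = 0.5 × 6.41 = 3.205 m
P_cr = π²EI / L_e² = π² × 106×10⁹ × 1.683×10^-6 / 3.205² = 1.714×10^5 N
Factor of safety n = P_cr / P = 171.38 / 107 = 1.60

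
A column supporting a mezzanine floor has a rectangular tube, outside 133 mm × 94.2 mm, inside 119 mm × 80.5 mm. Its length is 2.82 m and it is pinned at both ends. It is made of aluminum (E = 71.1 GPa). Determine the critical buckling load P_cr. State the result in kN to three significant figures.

P_cr ≈ 361 kN

Weak-axis I_min = (h_o·b_o³ − h_i·b_i³)/12 with b_o = 94.2, b_i = 80.50 mm (shorter outer/inner sides).
I_min = (133×94.2³ − 119.0×80.50³)/12 = 4.091×10^6 mm⁴
I = 4.091×10^6 mm⁴ = 4.091×10^-6 m⁴
Effective length L_e = K·L = 1 × 2.82 = 2.820 m
P_cr = π²EI / L_e² = π² × 71.1×10⁹ × 4.091×10^-6 / 2.820² = 3.610×10^5 N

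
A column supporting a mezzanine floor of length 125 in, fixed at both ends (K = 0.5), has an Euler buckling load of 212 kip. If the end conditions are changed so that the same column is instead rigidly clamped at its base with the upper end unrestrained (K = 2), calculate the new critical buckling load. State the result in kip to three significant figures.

P_cr ∝ 1/K², so P_cr,new = P_cr,old × (K_old/K_new)² = 212 × (0.5/2)²
= 212 × 0.06250 = 13.2 kip

P_cr ≈ 13.2 kip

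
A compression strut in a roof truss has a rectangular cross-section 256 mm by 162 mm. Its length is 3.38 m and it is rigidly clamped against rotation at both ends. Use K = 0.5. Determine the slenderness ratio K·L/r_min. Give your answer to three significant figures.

For a rectangle r_min = b/√12 = 162/√12 = 46.77 mm
L_e = K·L = 0.5 × 3.38 m = 1.690 m = 1690.0 mm
λ = L_e / r_min = 1690.0 / 46.77 = 36.1

λ ≈ 36.1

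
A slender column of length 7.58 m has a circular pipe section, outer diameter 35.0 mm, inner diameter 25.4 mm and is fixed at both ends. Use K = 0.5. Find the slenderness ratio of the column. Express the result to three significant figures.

λ ≈ 351

d_o = 35.0 mm, d_i = 25.4 mm
I = π(d_o⁴ − d_i⁴)/64 = π(35.0⁴ − 25.40⁴)/64 = 5.323×10^4 mm⁴
A = 455.4 mm²;  r_min = √(I/A) = √(5.323×10^4/455.4) = 10.81 mm
L_e = K·L = 0.5 × 7.58 m = 3.790 m = 3790.0 mm
λ = L_e / r_min = 3790.0 / 10.81 = 351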